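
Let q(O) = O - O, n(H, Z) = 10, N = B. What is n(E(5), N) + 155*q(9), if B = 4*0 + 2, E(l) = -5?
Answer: 10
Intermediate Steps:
B = 2 (B = 0 + 2 = 2)
N = 2
q(O) = 0
n(E(5), N) + 155*q(9) = 10 + 155*0 = 10 + 0 = 10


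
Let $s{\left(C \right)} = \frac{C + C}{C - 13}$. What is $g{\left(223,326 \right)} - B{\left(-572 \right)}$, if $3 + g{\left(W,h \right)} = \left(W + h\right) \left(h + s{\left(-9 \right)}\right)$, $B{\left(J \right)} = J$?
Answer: $\frac{1979914}{11} \approx 1.7999 \cdot 10^{5}$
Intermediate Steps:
$s{\left(C \right)} = \frac{2 C}{-13 + C}$
$g{\left(W,h \right)} = -3 + \left(\frac{9}{11} + h\right) \left(W + h\right)$ ($g{\left(W,h \right)} = -3 + \left(W + h\right) \left(h + 2 \left(-9\right) \frac{1}{-13 - 9}\right) = -3 + \left(W + h\right) \left(h + 2 \left(-9\right) \frac{1}{-22}\right) = -3 + \left(W + h\right) \left(h + 2 \left(-9\right) \left(- \frac{1}{22}\right)\right) = -3 + \left(W + h\right) \left(h + \frac{9}{11}\right) = -3 + \left(W + h\right) \left(\frac{9}{11} + h\right) = -3 + \left(\frac{9}{11} + h\right) \left(W + h\right)$)
$g{\left(223,326 \right)} - B{\left(-572 \right)} = \left(-3 + 326^{2} + \frac{9}{11} \cdot 223 + \frac{9}{11} \cdot 326 + 223 \cdot 326\right) - -572 = \left(-3 + 106276 + \frac{2007}{11} + \frac{2934}{11} + 72698\right) + 572 = \frac{1973622}{11} + 572 = \frac{1979914}{11}$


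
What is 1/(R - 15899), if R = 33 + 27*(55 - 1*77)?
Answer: -1/16460 ≈ -6.0753e-5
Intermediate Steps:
R = -561 (R = 33 + 27*(55 - 77) = 33 + 27*(-22) = 33 - 594 = -561)
1/(R - 15899) = 1/(-561 - 15899) = 1/(-16460) = -1/16460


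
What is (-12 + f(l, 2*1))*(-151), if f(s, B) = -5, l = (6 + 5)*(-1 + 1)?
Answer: 2567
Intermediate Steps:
l = 0 (l = 11*0 = 0)
(-12 + f(l, 2*1))*(-151) = (-12 - 5)*(-151) = -17*(-151) = 2567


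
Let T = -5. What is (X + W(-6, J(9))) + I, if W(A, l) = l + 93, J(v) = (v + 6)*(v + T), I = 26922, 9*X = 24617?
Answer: 268292/9 ≈ 29810.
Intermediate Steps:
X = 24617/9 (X = (⅑)*24617 = 24617/9 ≈ 2735.2)
J(v) = (-5 + v)*(6 + v) (J(v) = (v + 6)*(v - 5) = (6 + v)*(-5 + v) = (-5 + v)*(6 + v))
W(A, l) = 93 + l
(X + W(-6, J(9))) + I = (24617/9 + (93 + (-30 + 9 + 9²))) + 26922 = (24617/9 + (93 + (-30 + 9 + 81))) + 26922 = (24617/9 + (93 + 60)) + 26922 = (24617/9 + 153) + 26922 = 25994/9 + 26922 = 268292/9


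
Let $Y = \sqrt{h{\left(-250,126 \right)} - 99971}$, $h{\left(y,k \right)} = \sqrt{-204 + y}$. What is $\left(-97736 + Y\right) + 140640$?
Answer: $42904 + \sqrt{-99971 + i \sqrt{454}} \approx 42904.0 + 316.18 i$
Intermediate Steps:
$Y = \sqrt{-99971 + i \sqrt{454}}$ ($Y = \sqrt{\sqrt{-204 - 250} - 99971} = \sqrt{\sqrt{-454} - 99971} = \sqrt{i \sqrt{454} - 99971} = \sqrt{-99971 + i \sqrt{454}} \approx 0.034 + 316.18 i$)
$\left(-97736 + Y\right) + 140640 = \left(-97736 + \sqrt{-99971 + i \sqrt{454}}\right) + 140640 = 42904 + \sqrt{-99971 + i \sqrt{454}}$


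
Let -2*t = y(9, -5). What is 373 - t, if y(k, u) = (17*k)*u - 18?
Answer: -37/2 ≈ -18.500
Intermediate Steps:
y(k, u) = -18 + 17*k*u (y(k, u) = 17*k*u - 18 = -18 + 17*k*u)
t = 783/2 (t = -(-18 + 17*9*(-5))/2 = -(-18 - 765)/2 = -½*(-783) = 783/2 ≈ 391.50)
373 - t = 373 - 1*783/2 = 373 - 783/2 = -37/2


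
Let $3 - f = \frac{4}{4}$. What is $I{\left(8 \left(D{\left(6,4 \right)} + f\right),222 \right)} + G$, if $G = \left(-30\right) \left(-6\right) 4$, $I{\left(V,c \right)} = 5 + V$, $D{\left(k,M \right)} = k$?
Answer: $789$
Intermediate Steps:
$f = 2$ ($f = 3 - \frac{4}{4} = 3 - 4 \cdot \frac{1}{4} = 3 - 1 = 2$)
$G = 720$ ($G = 180 \cdot 4 = 720$)
$I{\left(8 \left(D{\left(6,4 \right)} + f\right),222 \right)} + G = \left(5 + 8 \left(6 + 2\right)\right) + 720 = \left(5 + 8 \cdot 8\right) + 720 = \left(5 + 64\right) + 720 = 69 + 720 = 789$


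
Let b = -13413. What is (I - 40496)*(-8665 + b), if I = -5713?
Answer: 1020202302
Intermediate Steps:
(I - 40496)*(-8665 + b) = (-5713 - 40496)*(-8665 - 13413) = -46209*(-22078) = 1020202302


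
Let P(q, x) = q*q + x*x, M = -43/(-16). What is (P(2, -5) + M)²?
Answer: 257049/256 ≈ 1004.1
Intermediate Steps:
M = 43/16 (M = -43*(-1/16) = 43/16 ≈ 2.6875)
P(q, x) = q² + x²
(P(2, -5) + M)² = ((2² + (-5)²) + 43/16)² = ((4 + 25) + 43/16)² = (29 + 43/16)² = (507/16)² = 257049/256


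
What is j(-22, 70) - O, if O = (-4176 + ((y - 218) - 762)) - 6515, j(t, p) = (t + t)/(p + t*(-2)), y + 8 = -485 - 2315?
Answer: 825281/57 ≈ 14479.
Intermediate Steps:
y = -2808 (y = -8 + (-485 - 2315) = -8 - 2800 = -2808)
j(t, p) = 2*t/(p - 2*t) (j(t, p) = (2*t)/(p - 2*t) = 2*t/(p - 2*t))
O = -14479 (O = (-4176 + ((-2808 - 218) - 762)) - 6515 = (-4176 + (-3026 - 762)) - 6515 = (-4176 - 3788) - 6515 = -7964 - 6515 = -14479)
j(-22, 70) - O = 2*(-22)/(70 - 2*(-22)) - 1*(-14479) = 2*(-22)/(70 + 44) + 14479 = 2*(-22)/114 + 14479 = 2*(-22)*(1/114) + 14479 = -22/57 + 14479 = 825281/57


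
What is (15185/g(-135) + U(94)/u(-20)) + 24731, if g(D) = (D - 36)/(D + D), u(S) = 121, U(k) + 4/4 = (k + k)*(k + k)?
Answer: 10240876/209 ≈ 48999.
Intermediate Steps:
U(k) = -1 + 4*k**2 (U(k) = -1 + (k + k)*(k + k) = -1 + (2*k)*(2*k) = -1 + 4*k**2)
g(D) = (-36 + D)/(2*D) (g(D) = (-36 + D)/((2*D)) = (-36 + D)*(1/(2*D)) = (-36 + D)/(2*D))
(15185/g(-135) + U(94)/u(-20)) + 24731 = (15185/(((1/2)*(-36 - 135)/(-135))) + (-1 + 4*94**2)/121) + 24731 = (15185/(((1/2)*(-1/135)*(-171))) + (-1 + 4*8836)*(1/121)) + 24731 = (15185/(19/30) + (-1 + 35344)*(1/121)) + 24731 = (15185*(30/19) + 35343*(1/121)) + 24731 = (455550/19 + 3213/11) + 24731 = 5072097/209 + 24731 = 10240876/209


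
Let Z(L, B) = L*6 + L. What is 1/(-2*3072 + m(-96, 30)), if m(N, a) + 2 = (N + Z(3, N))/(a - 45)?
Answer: -1/6141 ≈ -0.00016284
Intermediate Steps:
Z(L, B) = 7*L (Z(L, B) = 6*L + L = 7*L)
m(N, a) = -2 + (21 + N)/(-45 + a) (m(N, a) = -2 + (N + 7*3)/(a - 45) = -2 + (N + 21)/(-45 + a) = -2 + (21 + N)/(-45 + a))
1/(-2*3072 + m(-96, 30)) = 1/(-2*3072 + (111 - 96 - 2*30)/(-45 + 30)) = 1/(-6144 + (111 - 96 - 60)/(-15)) = 1/(-6144 - 1/15*(-45)) = 1/(-6144 + 3) = 1/(-6141) = -1/6141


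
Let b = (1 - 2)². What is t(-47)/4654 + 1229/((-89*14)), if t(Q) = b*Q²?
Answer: -741838/1449721 ≈ -0.51171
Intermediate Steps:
b = 1 (b = (-1)² = 1)
t(Q) = Q² (t(Q) = 1*Q² = Q²)
t(-47)/4654 + 1229/((-89*14)) = (-47)²/4654 + 1229/((-89*14)) = 2209*(1/4654) + 1229/(-1246) = 2209/4654 + 1229*(-1/1246) = 2209/4654 - 1229/1246 = -741838/1449721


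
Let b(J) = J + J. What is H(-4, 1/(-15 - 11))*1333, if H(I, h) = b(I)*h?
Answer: 5332/13 ≈ 410.15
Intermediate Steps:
b(J) = 2*J
H(I, h) = 2*I*h (H(I, h) = (2*I)*h = 2*I*h)
H(-4, 1/(-15 - 11))*1333 = (2*(-4)/(-15 - 11))*1333 = (2*(-4)/(-26))*1333 = (2*(-4)*(-1/26))*1333 = (4/13)*1333 = 5332/13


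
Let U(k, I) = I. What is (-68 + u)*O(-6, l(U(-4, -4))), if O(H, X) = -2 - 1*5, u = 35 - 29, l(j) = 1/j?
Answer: 434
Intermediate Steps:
u = 6
O(H, X) = -7 (O(H, X) = -2 - 5 = -7)
(-68 + u)*O(-6, l(U(-4, -4))) = (-68 + 6)*(-7) = -62*(-7) = 434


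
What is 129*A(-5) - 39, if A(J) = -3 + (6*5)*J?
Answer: -19776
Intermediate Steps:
A(J) = -3 + 30*J
129*A(-5) - 39 = 129*(-3 + 30*(-5)) - 39 = 129*(-3 - 150) - 39 = 129*(-153) - 39 = -19737 - 39 = -19776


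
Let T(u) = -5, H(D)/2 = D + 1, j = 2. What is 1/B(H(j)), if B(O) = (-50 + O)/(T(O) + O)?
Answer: -1/44 ≈ -0.022727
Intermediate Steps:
H(D) = 2 + 2*D (H(D) = 2*(D + 1) = 2*(1 + D) = 2 + 2*D)
B(O) = (-50 + O)/(-5 + O)
1/B(H(j)) = 1/((-50 + (2 + 2*2))/(-5 + (2 + 2*2))) = 1/((-50 + (2 + 4))/(-5 + (2 + 4))) = 1/((-50 + 6)/(-5 + 6)) = 1/(-44/1) = 1/(1*(-44)) = 1/(-44) = -1/44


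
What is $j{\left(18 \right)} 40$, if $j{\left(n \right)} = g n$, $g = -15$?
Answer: $-10800$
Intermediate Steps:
$j{\left(n \right)} = - 15 n$
$j{\left(18 \right)} 40 = \left(-15\right) 18 \cdot 40 = \left(-270\right) 40 = -10800$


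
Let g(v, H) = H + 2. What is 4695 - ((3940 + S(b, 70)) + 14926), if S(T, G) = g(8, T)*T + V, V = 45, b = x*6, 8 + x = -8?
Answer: -23240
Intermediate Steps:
x = -16 (x = -8 - 8 = -16)
g(v, H) = 2 + H
b = -96 (b = -16*6 = -96)
S(T, G) = 45 + T*(2 + T) (S(T, G) = (2 + T)*T + 45 = T*(2 + T) + 45 = 45 + T*(2 + T))
4695 - ((3940 + S(b, 70)) + 14926) = 4695 - ((3940 + (45 - 96*(2 - 96))) + 14926) = 4695 - ((3940 + (45 - 96*(-94))) + 14926) = 4695 - ((3940 + (45 + 9024)) + 14926) = 4695 - ((3940 + 9069) + 14926) = 4695 - (13009 + 14926) = 4695 - 1*27935 = 4695 - 27935 = -23240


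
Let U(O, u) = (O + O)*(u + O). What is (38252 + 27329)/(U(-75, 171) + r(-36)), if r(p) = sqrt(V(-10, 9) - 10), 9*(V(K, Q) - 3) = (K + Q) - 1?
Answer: -1699859520/373248013 - 196743*I*sqrt(65)/1866240065 ≈ -4.5542 - 0.00084994*I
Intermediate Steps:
V(K, Q) = 26/9 + K/9 + Q/9 (V(K, Q) = 3 + ((K + Q) - 1)/9 = 3 + (-1 + K + Q)/9 = 3 + (-1/9 + K/9 + Q/9) = 26/9 + K/9 + Q/9)
r(p) = I*sqrt(65)/3 (r(p) = sqrt((26/9 + (1/9)*(-10) + (1/9)*9) - 10) = sqrt((26/9 - 10/9 + 1) - 10) = sqrt(25/9 - 10) = sqrt(-65/9) = I*sqrt(65)/3)
U(O, u) = 2*O*(O + u) (U(O, u) = (2*O)*(O + u) = 2*O*(O + u))
(38252 + 27329)/(U(-75, 171) + r(-36)) = (38252 + 27329)/(2*(-75)*(-75 + 171) + I*sqrt(65)/3) = 65581/(2*(-75)*96 + I*sqrt(65)/3) = 65581/(-14400 + I*sqrt(65)/3)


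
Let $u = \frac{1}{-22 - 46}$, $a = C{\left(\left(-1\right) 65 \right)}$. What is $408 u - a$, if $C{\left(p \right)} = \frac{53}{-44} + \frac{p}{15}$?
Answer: $- \frac{61}{132} \approx -0.46212$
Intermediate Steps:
$C{\left(p \right)} = - \frac{53}{44} + \frac{p}{15}$ ($C{\left(p \right)} = 53 \left(- \frac{1}{44}\right) + p \frac{1}{15} = - \frac{53}{44} + \frac{p}{15}$)
$a = - \frac{731}{132}$ ($a = - \frac{53}{44} + \frac{\left(-1\right) 65}{15} = - \frac{53}{44} + \frac{1}{15} \left(-65\right) = - \frac{53}{44} - \frac{13}{3} = - \frac{731}{132} \approx -5.5379$)
$u = - \frac{1}{68}$ ($u = \frac{1}{-68} = - \frac{1}{68} \approx -0.014706$)
$408 u - a = 408 \left(- \frac{1}{68}\right) - - \frac{731}{132} = -6 + \frac{731}{132} = - \frac{61}{132}$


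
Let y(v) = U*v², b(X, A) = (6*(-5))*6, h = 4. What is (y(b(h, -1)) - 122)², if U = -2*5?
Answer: 105055070884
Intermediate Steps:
b(X, A) = -180 (b(X, A) = -30*6 = -180)
U = -10
y(v) = -10*v²
(y(b(h, -1)) - 122)² = (-10*(-180)² - 122)² = (-10*32400 - 122)² = (-324000 - 122)² = (-324122)² = 105055070884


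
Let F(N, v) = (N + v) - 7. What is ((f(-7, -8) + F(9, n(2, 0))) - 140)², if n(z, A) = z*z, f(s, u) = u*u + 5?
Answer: 4225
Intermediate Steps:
f(s, u) = 5 + u² (f(s, u) = u² + 5 = 5 + u²)
n(z, A) = z²
F(N, v) = -7 + N + v
((f(-7, -8) + F(9, n(2, 0))) - 140)² = (((5 + (-8)²) + (-7 + 9 + 2²)) - 140)² = (((5 + 64) + (-7 + 9 + 4)) - 140)² = ((69 + 6) - 140)² = (75 - 140)² = (-65)² = 4225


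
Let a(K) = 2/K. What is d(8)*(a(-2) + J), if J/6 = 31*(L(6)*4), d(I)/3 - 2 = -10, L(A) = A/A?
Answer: -17832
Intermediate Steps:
L(A) = 1
d(I) = -24 (d(I) = 6 + 3*(-10) = 6 - 30 = -24)
J = 744 (J = 6*(31*(1*4)) = 6*(31*4) = 6*124 = 744)
d(8)*(a(-2) + J) = -24*(2/(-2) + 744) = -24*(2*(-½) + 744) = -24*(-1 + 744) = -24*743 = -17832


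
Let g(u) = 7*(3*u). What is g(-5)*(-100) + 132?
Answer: 10632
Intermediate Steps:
g(u) = 21*u
g(-5)*(-100) + 132 = (21*(-5))*(-100) + 132 = -105*(-100) + 132 = 10500 + 132 = 10632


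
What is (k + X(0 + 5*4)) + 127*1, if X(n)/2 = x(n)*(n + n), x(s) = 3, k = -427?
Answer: -60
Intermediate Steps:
X(n) = 12*n (X(n) = 2*(3*(n + n)) = 2*(3*(2*n)) = 2*(6*n) = 12*n)
(k + X(0 + 5*4)) + 127*1 = (-427 + 12*(0 + 5*4)) + 127*1 = (-427 + 12*(0 + 20)) + 127 = (-427 + 12*20) + 127 = (-427 + 240) + 127 = -187 + 127 = -60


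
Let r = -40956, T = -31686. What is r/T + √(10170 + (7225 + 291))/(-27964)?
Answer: 6826/5281 - √17686/27964 ≈ 1.2878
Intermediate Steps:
r/T + √(10170 + (7225 + 291))/(-27964) = -40956/(-31686) + √(10170 + (7225 + 291))/(-27964) = -40956*(-1/31686) + √(10170 + 7516)*(-1/27964) = 6826/5281 + √17686*(-1/27964) = 6826/5281 - √17686/27964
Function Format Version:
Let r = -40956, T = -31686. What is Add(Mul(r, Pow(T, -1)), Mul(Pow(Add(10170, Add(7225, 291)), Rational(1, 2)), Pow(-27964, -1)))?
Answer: Add(Rational(6826, 5281), Mul(Rational(-1, 27964), Pow(17686, Rational(1, 2)))) ≈ 1.2878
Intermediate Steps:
Add(Mul(r, Pow(T, -1)), Mul(Pow(Add(10170, Add(7225, 291)), Rational(1, 2)), Pow(-27964, -1))) = Add(Mul(-40956, Pow(-31686, -1)), Mul(Pow(Add(10170, Add(7225, 291)), Rational(1, 2)), Pow(-27964, -1))) = Add(Mul(-40956, Rational(-1, 31686)), Mul(Pow(Add(10170, 7516), Rational(1, 2)), Rational(-1, 27964))) = Add(Rational(6826, 5281), Mul(Pow(17686, Rational(1, 2)), Rational(-1, 27964))) = Add(Rational(6826, 5281), Mul(Rational(-1, 27964), Pow(17686, Rational(1, 2))))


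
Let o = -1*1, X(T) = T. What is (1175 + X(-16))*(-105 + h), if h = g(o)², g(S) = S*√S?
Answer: -122854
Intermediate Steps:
o = -1
g(S) = S^(3/2)
h = -1 (h = ((-1)^(3/2))² = (-I)² = -1)
(1175 + X(-16))*(-105 + h) = (1175 - 16)*(-105 - 1) = 1159*(-106) = -122854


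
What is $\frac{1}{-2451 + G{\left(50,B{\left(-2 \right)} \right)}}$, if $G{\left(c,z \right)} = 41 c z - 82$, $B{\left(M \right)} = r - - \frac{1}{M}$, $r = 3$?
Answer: $\frac{1}{2592} \approx 0.0003858$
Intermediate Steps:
$B{\left(M \right)} = 3 + \frac{1}{M}$ ($B{\left(M \right)} = 3 - - \frac{1}{M} = 3 + \frac{1}{M}$)
$G{\left(c,z \right)} = -82 + 41 c z$ ($G{\left(c,z \right)} = 41 c z - 82 = -82 + 41 c z$)
$\frac{1}{-2451 + G{\left(50,B{\left(-2 \right)} \right)}} = \frac{1}{-2451 - \left(82 - 2050 \left(3 + \frac{1}{-2}\right)\right)} = \frac{1}{-2451 - \left(82 - 2050 \left(3 - \frac{1}{2}\right)\right)} = \frac{1}{-2451 - \left(82 - 5125\right)} = \frac{1}{-2451 + \left(-82 + 5125\right)} = \frac{1}{-2451 + 5043} = \frac{1}{2592}$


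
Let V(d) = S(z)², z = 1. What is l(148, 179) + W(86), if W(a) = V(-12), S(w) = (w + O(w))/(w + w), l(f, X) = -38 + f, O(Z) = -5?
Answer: 114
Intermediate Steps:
S(w) = (-5 + w)/(2*w) (S(w) = (w - 5)/(w + w) = (-5 + w)/((2*w)) = (-5 + w)*(1/(2*w)) = (-5 + w)/(2*w))
V(d) = 4 (V(d) = ((½)*(-5 + 1)/1)² = ((½)*1*(-4))² = (-2)² = 4)
W(a) = 4
l(148, 179) + W(86) = (-38 + 148) + 4 = 110 + 4 = 114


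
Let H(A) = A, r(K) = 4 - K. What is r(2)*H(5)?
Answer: 10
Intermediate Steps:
r(2)*H(5) = (4 - 1*2)*5 = (4 - 2)*5 = 2*5 = 10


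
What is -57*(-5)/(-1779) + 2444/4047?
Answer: 1064827/2399871 ≈ 0.44370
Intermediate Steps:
-57*(-5)/(-1779) + 2444/4047 = 285*(-1/1779) + 2444*(1/4047) = -95/593 + 2444/4047 = 1064827/2399871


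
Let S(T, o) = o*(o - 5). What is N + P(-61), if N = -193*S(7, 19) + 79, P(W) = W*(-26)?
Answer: -49673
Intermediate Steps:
P(W) = -26*W
S(T, o) = o*(-5 + o)
N = -51259 (N = -3667*(-5 + 19) + 79 = -3667*14 + 79 = -193*266 + 79 = -51338 + 79 = -51259)
N + P(-61) = -51259 - 26*(-61) = -51259 + 1586 = -49673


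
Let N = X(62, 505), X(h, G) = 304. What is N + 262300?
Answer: 262604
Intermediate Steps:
N = 304
N + 262300 = 304 + 262300 = 262604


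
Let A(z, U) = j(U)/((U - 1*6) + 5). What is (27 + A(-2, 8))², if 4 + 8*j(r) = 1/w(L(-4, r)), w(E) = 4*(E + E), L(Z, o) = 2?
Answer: 11881809/16384 ≈ 725.21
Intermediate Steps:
w(E) = 8*E (w(E) = 4*(2*E) = 8*E)
j(r) = -63/128 (j(r) = -½ + 1/(8*((8*2))) = -½ + (⅛)/16 = -½ + (⅛)*(1/16) = -½ + 1/128 = -63/128)
A(z, U) = -63/(128*(-1 + U)) (A(z, U) = -63/(128*((U - 1*6) + 5)) = -63/(128*((U - 6) + 5)) = -63/(128*((-6 + U) + 5)) = -63/(128*(-1 + U)))
(27 + A(-2, 8))² = (27 - 63/(-128 + 128*8))² = (27 - 63/(-128 + 1024))² = (27 - 63/896)² = (27 - 63*1/896)² = (27 - 9/128)² = (3447/128)² = 11881809/16384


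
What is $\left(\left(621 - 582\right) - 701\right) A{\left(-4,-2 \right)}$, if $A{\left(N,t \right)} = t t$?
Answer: $-2648$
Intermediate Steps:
$A{\left(N,t \right)} = t^{2}$
$\left(\left(621 - 582\right) - 701\right) A{\left(-4,-2 \right)} = \left(\left(621 - 582\right) - 701\right) \left(-2\right)^{2} = \left(39 - 701\right) 4 = \left(-662\right) 4 = -2648$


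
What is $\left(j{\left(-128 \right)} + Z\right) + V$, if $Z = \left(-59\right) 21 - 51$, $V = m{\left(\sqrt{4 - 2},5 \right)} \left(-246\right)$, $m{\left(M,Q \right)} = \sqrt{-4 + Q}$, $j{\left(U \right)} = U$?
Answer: $-1664$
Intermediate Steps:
$V = -246$ ($V = \sqrt{-4 + 5} \left(-246\right) = \sqrt{1} \left(-246\right) = 1 \left(-246\right) = -246$)
$Z = -1290$ ($Z = -1239 - 51 = -1290$)
$\left(j{\left(-128 \right)} + Z\right) + V = \left(-128 - 1290\right) - 246 = -1418 - 246 = -1664$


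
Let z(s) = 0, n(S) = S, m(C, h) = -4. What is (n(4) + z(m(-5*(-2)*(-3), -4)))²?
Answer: 16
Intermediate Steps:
(n(4) + z(m(-5*(-2)*(-3), -4)))² = (4 + 0)² = 4² = 16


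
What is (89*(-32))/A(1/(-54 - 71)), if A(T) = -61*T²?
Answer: 44500000/61 ≈ 7.2951e+5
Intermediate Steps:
(89*(-32))/A(1/(-54 - 71)) = (89*(-32))/((-61/(-54 - 71)²)) = -2848/((-61*(1/(-125))²)) = -2848/((-61*(-1/125)²)) = -2848/((-61*1/15625)) = -2848/(-61/15625) = -2848*(-15625/61) = 44500000/61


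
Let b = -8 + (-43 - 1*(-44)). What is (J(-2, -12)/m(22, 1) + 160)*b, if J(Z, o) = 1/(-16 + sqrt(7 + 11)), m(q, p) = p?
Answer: -19032/17 + 3*sqrt(2)/34 ≈ -1119.4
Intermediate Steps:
J(Z, o) = 1/(-16 + 3*sqrt(2)) (J(Z, o) = 1/(-16 + sqrt(18)) = 1/(-16 + 3*sqrt(2)))
b = -7 (b = -8 + (-43 + 44) = -8 + 1 = -7)
(J(-2, -12)/m(22, 1) + 160)*b = ((-8/119 - 3*sqrt(2)/238)/1 + 160)*(-7) = ((-8/119 - 3*sqrt(2)/238)*1 + 160)*(-7) = ((-8/119 - 3*sqrt(2)/238) + 160)*(-7) = (19032/119 - 3*sqrt(2)/238)*(-7) = -19032/17 + 3*sqrt(2)/34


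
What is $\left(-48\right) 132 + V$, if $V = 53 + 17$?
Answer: $-6266$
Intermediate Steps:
$V = 70$
$\left(-48\right) 132 + V = \left(-48\right) 132 + 70 = -6336 + 70 = -6266$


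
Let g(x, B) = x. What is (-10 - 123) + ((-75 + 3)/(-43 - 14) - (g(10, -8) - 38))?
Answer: -1971/19 ≈ -103.74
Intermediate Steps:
(-10 - 123) + ((-75 + 3)/(-43 - 14) - (g(10, -8) - 38)) = (-10 - 123) + ((-75 + 3)/(-43 - 14) - (10 - 38)) = -133 + (-72/(-57) - 1*(-28)) = -133 + (-72*(-1/57) + 28) = -133 + (24/19 + 28) = -133 + 556/19 = -1971/19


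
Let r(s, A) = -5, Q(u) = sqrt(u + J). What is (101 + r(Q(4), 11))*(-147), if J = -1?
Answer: -14112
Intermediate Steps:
Q(u) = sqrt(-1 + u) (Q(u) = sqrt(u - 1) = sqrt(-1 + u))
(101 + r(Q(4), 11))*(-147) = (101 - 5)*(-147) = 96*(-147) = -14112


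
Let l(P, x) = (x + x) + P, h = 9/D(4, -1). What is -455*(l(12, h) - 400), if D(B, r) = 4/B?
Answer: 168350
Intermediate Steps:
h = 9 (h = 9/((4/4)) = 9/((4*(¼))) = 9/1 = 9*1 = 9)
l(P, x) = P + 2*x (l(P, x) = 2*x + P = P + 2*x)
-455*(l(12, h) - 400) = -455*((12 + 2*9) - 400) = -455*((12 + 18) - 400) = -455*(30 - 400) = -455*(-370) = 168350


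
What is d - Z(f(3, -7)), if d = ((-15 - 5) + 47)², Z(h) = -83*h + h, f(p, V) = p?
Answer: 975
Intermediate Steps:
Z(h) = -82*h
d = 729 (d = (-20 + 47)² = 27² = 729)
d - Z(f(3, -7)) = 729 - (-82)*3 = 729 - 1*(-246) = 729 + 246 = 975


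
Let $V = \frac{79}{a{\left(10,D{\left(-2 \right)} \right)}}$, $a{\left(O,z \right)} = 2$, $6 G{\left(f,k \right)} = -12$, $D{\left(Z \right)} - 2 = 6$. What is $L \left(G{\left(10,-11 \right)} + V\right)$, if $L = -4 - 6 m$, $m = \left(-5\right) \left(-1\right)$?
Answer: $-1275$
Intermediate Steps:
$D{\left(Z \right)} = 8$ ($D{\left(Z \right)} = 2 + 6 = 8$)
$m = 5$
$G{\left(f,k \right)} = -2$ ($G{\left(f,k \right)} = \frac{1}{6} \left(-12\right) = -2$)
$L = -34$ ($L = -4 - 30 = -34$)
$V = \frac{79}{2} \approx 39.5$
$L \left(G{\left(10,-11 \right)} + V\right) = - 34 \left(-2 + \frac{79}{2}\right) = \left(-34\right) \frac{75}{2} = -1275$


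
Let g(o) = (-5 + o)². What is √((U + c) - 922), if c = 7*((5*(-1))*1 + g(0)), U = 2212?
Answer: √1430 ≈ 37.815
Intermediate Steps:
c = 140 (c = 7*((5*(-1))*1 + (-5 + 0)²) = 7*(-5*1 + (-5)²) = 7*(-5 + 25) = 7*20 = 140)
√((U + c) - 922) = √((2212 + 140) - 922) = √(2352 - 922) = √1430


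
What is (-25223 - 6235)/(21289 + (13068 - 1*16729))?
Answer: -5243/2938 ≈ -1.7845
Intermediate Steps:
(-25223 - 6235)/(21289 + (13068 - 1*16729)) = -31458/(21289 + (13068 - 16729)) = -31458/(21289 - 3661) = -31458/17628 = -31458*1/17628 = -5243/2938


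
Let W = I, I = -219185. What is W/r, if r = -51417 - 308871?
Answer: 219185/360288 ≈ 0.60836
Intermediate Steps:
W = -219185
r = -360288
W/r = -219185/(-360288) = -219185*(-1/360288) = 219185/360288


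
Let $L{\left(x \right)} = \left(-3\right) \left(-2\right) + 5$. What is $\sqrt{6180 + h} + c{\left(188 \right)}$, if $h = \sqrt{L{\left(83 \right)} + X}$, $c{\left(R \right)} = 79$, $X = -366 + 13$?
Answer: $79 + \sqrt{6180 + 3 i \sqrt{38}} \approx 157.61 + 0.11762 i$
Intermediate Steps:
$L{\left(x \right)} = 11$ ($L{\left(x \right)} = 6 + 5 = 11$)
$X = -353$
$h = 3 i \sqrt{38}$ ($h = \sqrt{11 - 353} = \sqrt{-342} = 3 i \sqrt{38} \approx 18.493 i$)
$\sqrt{6180 + h} + c{\left(188 \right)} = \sqrt{6180 + 3 i \sqrt{38}} + 79 = 79 + \sqrt{6180 + 3 i \sqrt{38}}$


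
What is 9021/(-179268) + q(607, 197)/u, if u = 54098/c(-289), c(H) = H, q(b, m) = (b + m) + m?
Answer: -793155735/146940004 ≈ -5.3978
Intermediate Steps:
q(b, m) = b + 2*m
u = -54098/289 (u = 54098/(-289) = 54098*(-1/289) = -54098/289 ≈ -187.19)
9021/(-179268) + q(607, 197)/u = 9021/(-179268) + (607 + 2*197)/(-54098/289) = 9021*(-1/179268) + (607 + 394)*(-289/54098) = -3007/59756 + 1001*(-289/54098) = -3007/59756 - 26299/4918 = -793155735/146940004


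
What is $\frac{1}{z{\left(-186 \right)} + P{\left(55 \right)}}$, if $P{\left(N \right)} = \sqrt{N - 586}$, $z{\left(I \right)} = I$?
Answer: $- \frac{62}{11709} - \frac{i \sqrt{59}}{11709} \approx -0.0052951 - 0.000656 i$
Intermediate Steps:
$P{\left(N \right)} = \sqrt{-586 + N}$
$\frac{1}{z{\left(-186 \right)} + P{\left(55 \right)}} = \frac{1}{-186 + \sqrt{-586 + 55}} = \frac{1}{-186 + \sqrt{-531}} = \frac{1}{-186 + 3 i \sqrt{59}}$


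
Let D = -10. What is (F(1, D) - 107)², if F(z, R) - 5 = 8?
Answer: 8836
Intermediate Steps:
F(z, R) = 13 (F(z, R) = 5 + 8 = 13)
(F(1, D) - 107)² = (13 - 107)² = (-94)² = 8836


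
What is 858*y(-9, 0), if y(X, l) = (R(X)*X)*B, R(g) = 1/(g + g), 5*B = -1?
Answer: -429/5 ≈ -85.800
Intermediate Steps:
B = -⅕ (B = (⅕)*(-1) = -⅕ ≈ -0.20000)
R(g) = 1/(2*g)
y(X, l) = -⅒ (y(X, l) = ((1/(2*X))*X)*(-⅕) = (½)*(-⅕) = -⅒)
858*y(-9, 0) = 858*(-⅒) = -429/5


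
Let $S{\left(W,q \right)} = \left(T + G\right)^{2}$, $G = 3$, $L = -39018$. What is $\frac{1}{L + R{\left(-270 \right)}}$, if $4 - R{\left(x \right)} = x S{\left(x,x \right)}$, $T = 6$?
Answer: $- \frac{1}{17144} \approx -5.8329 \cdot 10^{-5}$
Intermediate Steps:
$S{\left(W,q \right)} = 81$ ($S{\left(W,q \right)} = \left(6 + 3\right)^{2} = 9^{2} = 81$)
$R{\left(x \right)} = 4 - 81 x$ ($R{\left(x \right)} = 4 - x 81 = 4 - 81 x$)
$\frac{1}{L + R{\left(-270 \right)}} = \frac{1}{-39018 + \left(4 - -21870\right)} = \frac{1}{-39018 + \left(4 + 21870\right)} = \frac{1}{-39018 + 21874} = \frac{1}{-17144} = - \frac{1}{17144}$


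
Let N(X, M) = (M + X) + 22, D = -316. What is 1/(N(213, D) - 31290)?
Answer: -1/31371 ≈ -3.1877e-5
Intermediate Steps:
N(X, M) = 22 + M + X
1/(N(213, D) - 31290) = 1/((22 - 316 + 213) - 31290) = 1/(-81 - 31290) = 1/(-31371) = -1/31371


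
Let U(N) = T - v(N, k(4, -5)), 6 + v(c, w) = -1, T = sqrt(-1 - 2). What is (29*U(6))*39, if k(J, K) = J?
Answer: 7917 + 1131*I*sqrt(3) ≈ 7917.0 + 1958.9*I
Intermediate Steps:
T = I*sqrt(3) (T = sqrt(-3) = I*sqrt(3) ≈ 1.732*I)
v(c, w) = -7 (v(c, w) = -6 - 1 = -7)
U(N) = 7 + I*sqrt(3) (U(N) = I*sqrt(3) - 1*(-7) = I*sqrt(3) + 7 = 7 + I*sqrt(3))
(29*U(6))*39 = (29*(7 + I*sqrt(3)))*39 = (203 + 29*I*sqrt(3))*39 = 7917 + 1131*I*sqrt(3)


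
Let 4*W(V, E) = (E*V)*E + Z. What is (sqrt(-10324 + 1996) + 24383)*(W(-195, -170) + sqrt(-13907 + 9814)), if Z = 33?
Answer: (-5635467 + 4*I*sqrt(4093))*(24383 + 2*I*sqrt(2082))/4 ≈ -3.4352e+10 - 1.2701e+8*I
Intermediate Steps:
W(V, E) = 33/4 + V*E**2/4 (W(V, E) = ((E*V)*E + 33)/4 = (V*E**2 + 33)/4 = (33 + V*E**2)/4 = 33/4 + V*E**2/4)
(sqrt(-10324 + 1996) + 24383)*(W(-195, -170) + sqrt(-13907 + 9814)) = (sqrt(-10324 + 1996) + 24383)*((33/4 + (1/4)*(-195)*(-170)**2) + sqrt(-13907 + 9814)) = (sqrt(-8328) + 24383)*((33/4 + (1/4)*(-195)*28900) + sqrt(-4093)) = (2*I*sqrt(2082) + 24383)*((33/4 - 1408875) + I*sqrt(4093)) = (24383 + 2*I*sqrt(2082))*(-5635467/4 + I*sqrt(4093))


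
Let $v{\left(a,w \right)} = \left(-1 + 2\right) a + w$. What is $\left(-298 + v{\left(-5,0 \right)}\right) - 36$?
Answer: $-339$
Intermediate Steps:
$v{\left(a,w \right)} = a + w$ ($v{\left(a,w \right)} = 1 a + w = a + w$)
$\left(-298 + v{\left(-5,0 \right)}\right) - 36 = \left(-298 + \left(-5 + 0\right)\right) - 36 = \left(-298 - 5\right) - 36 = -303 - 36 = -339$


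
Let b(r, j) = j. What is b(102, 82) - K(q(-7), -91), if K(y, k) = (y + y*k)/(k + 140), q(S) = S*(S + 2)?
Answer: 1024/7 ≈ 146.29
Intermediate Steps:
q(S) = S*(2 + S)
K(y, k) = (y + k*y)/(140 + k)
b(102, 82) - K(q(-7), -91) = 82 - (-7*(2 - 7))*(1 - 91)/(140 - 91) = 82 - (-7*(-5))*(-90)/49 = 82 - 35*(-90)/49 = 82 - 1*(-450/7) = 82 + 450/7 = 1024/7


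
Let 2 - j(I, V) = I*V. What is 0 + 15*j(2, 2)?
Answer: -30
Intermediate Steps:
j(I, V) = 2 - I*V
0 + 15*j(2, 2) = 0 + 15*(2 - 1*2*2) = 0 + 15*(2 - 4) = 0 + 15*(-2) = 0 - 30 = -30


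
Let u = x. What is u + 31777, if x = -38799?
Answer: -7022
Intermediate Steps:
u = -38799
u + 31777 = -38799 + 31777 = -7022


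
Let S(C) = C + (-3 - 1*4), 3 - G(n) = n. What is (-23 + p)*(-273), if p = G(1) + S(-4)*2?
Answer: 11739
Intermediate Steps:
G(n) = 3 - n
S(C) = -7 + C (S(C) = C + (-3 - 4) = C - 7 = -7 + C)
p = -20 (p = (3 - 1*1) + (-7 - 4)*2 = (3 - 1) - 11*2 = 2 - 22 = -20)
(-23 + p)*(-273) = (-23 - 20)*(-273) = -43*(-273) = 11739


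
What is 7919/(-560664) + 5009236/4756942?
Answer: 1385414034503/1333523064744 ≈ 1.0389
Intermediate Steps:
7919/(-560664) + 5009236/4756942 = 7919*(-1/560664) + 5009236*(1/4756942) = -7919/560664 + 2504618/2378471 = 1385414034503/1333523064744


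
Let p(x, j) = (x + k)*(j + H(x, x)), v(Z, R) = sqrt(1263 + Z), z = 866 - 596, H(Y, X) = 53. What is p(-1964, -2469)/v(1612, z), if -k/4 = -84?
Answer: 3933248*sqrt(115)/575 ≈ 73356.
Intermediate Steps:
k = 336 (k = -4*(-84) = 336)
z = 270
p(x, j) = (53 + j)*(336 + x) (p(x, j) = (x + 336)*(j + 53) = (336 + x)*(53 + j) = (53 + j)*(336 + x))
p(-1964, -2469)/v(1612, z) = (17808 + 53*(-1964) + 336*(-2469) - 2469*(-1964))/(sqrt(1263 + 1612)) = (17808 - 104092 - 829584 + 4849116)/(sqrt(2875)) = 3933248/((5*sqrt(115))) = 3933248*(sqrt(115)/575) = 3933248*sqrt(115)/575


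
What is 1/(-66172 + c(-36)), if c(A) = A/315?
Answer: -35/2316024 ≈ -1.5112e-5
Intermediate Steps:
c(A) = A/315 (c(A) = A*(1/315) = A/315)
1/(-66172 + c(-36)) = 1/(-66172 + (1/315)*(-36)) = 1/(-66172 - 4/35) = 1/(-2316024/35) = -35/2316024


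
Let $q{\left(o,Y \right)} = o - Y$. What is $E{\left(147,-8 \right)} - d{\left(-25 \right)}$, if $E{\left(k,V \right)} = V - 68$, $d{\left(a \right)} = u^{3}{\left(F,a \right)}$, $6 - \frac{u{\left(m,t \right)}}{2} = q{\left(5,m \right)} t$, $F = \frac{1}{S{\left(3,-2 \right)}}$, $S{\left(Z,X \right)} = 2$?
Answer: $-13312129$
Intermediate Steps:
$F = \frac{1}{2} \approx 0.5$
$u{\left(m,t \right)} = 12 - 2 t \left(5 - m\right)$ ($u{\left(m,t \right)} = 12 - 2 \left(5 - m\right) t = 12 - 2 t \left(5 - m\right)$)
$d{\left(a \right)} = \left(12 - 9 a\right)^{3}$ ($d{\left(a \right)} = \left(12 + 2 a \left(-5 + \frac{1}{2}\right)\right)^{3} = \left(12 + 2 a \left(- \frac{9}{2}\right)\right)^{3} = \left(12 - 9 a\right)^{3}$)
$E{\left(k,V \right)} = -68 + V$ ($E{\left(k,V \right)} = V - 68 = -68 + V$)
$E{\left(147,-8 \right)} - d{\left(-25 \right)} = \left(-68 - 8\right) - - 27 \left(-4 + 3 \left(-25\right)\right)^{3} = -76 - - 27 \left(-4 - 75\right)^{3} = -76 - - 27 \left(-79\right)^{3} = -76 - \left(-27\right) \left(-493039\right) = -76 - 13312053 = -13312129$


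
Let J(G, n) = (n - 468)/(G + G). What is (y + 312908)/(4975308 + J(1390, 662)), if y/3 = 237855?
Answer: 203828210/987954031 ≈ 0.20631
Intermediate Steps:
y = 713565 (y = 3*237855 = 713565)
J(G, n) = (-468 + n)/(2*G) (J(G, n) = (-468 + n)/((2*G)) = (-468 + n)*(1/(2*G)) = (-468 + n)/(2*G))
(y + 312908)/(4975308 + J(1390, 662)) = (713565 + 312908)/(4975308 + (½)*(-468 + 662)/1390) = 1026473/(4975308 + (½)*(1/1390)*194) = 1026473/(4975308 + 97/1390) = 1026473/(6915678217/1390) = 1026473*(1390/6915678217) = 203828210/987954031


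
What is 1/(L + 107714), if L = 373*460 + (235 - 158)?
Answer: 1/279371 ≈ 3.5795e-6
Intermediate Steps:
L = 171657 (L = 171580 + 77 = 171657)
1/(L + 107714) = 1/(171657 + 107714) = 1/279371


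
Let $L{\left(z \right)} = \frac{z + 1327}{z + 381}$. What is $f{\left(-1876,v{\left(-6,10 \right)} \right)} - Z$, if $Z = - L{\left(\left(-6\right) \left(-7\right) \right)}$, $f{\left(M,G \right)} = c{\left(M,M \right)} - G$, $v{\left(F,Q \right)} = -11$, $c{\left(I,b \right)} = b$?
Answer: $- \frac{787526}{423} \approx -1861.8$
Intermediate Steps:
$L{\left(z \right)} = \frac{1327 + z}{381 + z}$
$f{\left(M,G \right)} = M - G$
$Z = - \frac{1369}{423}$ ($Z = - \frac{1327 - -42}{381 - -42} = - \frac{1327 + 42}{381 + 42} = - \frac{1369}{423} \approx -3.2364$)
$f{\left(-1876,v{\left(-6,10 \right)} \right)} - Z = \left(-1876 - -11\right) - - \frac{1369}{423} = \left(-1876 + 11\right) + \frac{1369}{423} = -1865 + \frac{1369}{423} = - \frac{787526}{423}$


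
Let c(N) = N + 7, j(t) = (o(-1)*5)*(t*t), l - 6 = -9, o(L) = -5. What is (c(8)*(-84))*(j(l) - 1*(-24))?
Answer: 253260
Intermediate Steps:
l = -3 (l = 6 - 9 = -3)
j(t) = -25*t² (j(t) = (-5*5)*(t*t) = -25*t²)
c(N) = 7 + N
(c(8)*(-84))*(j(l) - 1*(-24)) = ((7 + 8)*(-84))*(-25*(-3)² - 1*(-24)) = (15*(-84))*(-25*9 + 24) = -1260*(-225 + 24) = -1260*(-201) = 253260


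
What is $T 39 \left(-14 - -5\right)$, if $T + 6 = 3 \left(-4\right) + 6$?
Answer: $4212$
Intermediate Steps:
$T = -12$ ($T = -6 + \left(3 \left(-4\right) + 6\right) = -6 + \left(-12 + 6\right) = -6 - 6 = -12$)
$T 39 \left(-14 - -5\right) = \left(-12\right) 39 \left(-14 - -5\right) = - 468 \left(-14 + 5\right) = \left(-468\right) \left(-9\right) = 4212$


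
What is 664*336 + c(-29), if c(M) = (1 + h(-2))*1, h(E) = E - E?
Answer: 223105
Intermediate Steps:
h(E) = 0
c(M) = 1 (c(M) = (1 + 0)*1 = 1*1 = 1)
664*336 + c(-29) = 664*336 + 1 = 223104 + 1 = 223105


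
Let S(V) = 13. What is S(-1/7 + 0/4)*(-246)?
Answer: -3198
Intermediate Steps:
S(-1/7 + 0/4)*(-246) = 13*(-246) = -3198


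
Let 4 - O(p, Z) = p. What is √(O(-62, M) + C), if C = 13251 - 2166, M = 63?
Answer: 3*√1239 ≈ 105.60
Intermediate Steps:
O(p, Z) = 4 - p
C = 11085
√(O(-62, M) + C) = √((4 - 1*(-62)) + 11085) = √((4 + 62) + 11085) = √(66 + 11085) = √11151 = 3*√1239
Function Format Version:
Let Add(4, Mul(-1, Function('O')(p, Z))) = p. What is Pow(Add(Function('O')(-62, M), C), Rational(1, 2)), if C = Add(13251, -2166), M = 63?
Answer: Mul(3, Pow(1239, Rational(1, 2))) ≈ 105.60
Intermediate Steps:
Function('O')(p, Z) = Add(4, Mul(-1, p))
C = 11085
Pow(Add(Function('O')(-62, M), C), Rational(1, 2)) = Pow(Add(Add(4, Mul(-1, -62)), 11085), Rational(1, 2)) = Pow(Add(Add(4, 62), 11085), Rational(1, 2)) = Pow(Add(66, 11085), Rational(1, 2)) = Pow(11151, Rational(1, 2)) = Mul(3, Pow(1239, Rational(1, 2)))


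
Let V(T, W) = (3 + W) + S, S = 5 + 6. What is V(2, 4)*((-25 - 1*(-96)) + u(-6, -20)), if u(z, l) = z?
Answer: 1170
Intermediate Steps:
S = 11
V(T, W) = 14 + W (V(T, W) = (3 + W) + 11 = 14 + W)
V(2, 4)*((-25 - 1*(-96)) + u(-6, -20)) = (14 + 4)*((-25 - 1*(-96)) - 6) = 18*((-25 + 96) - 6) = 18*(71 - 6) = 18*65 = 1170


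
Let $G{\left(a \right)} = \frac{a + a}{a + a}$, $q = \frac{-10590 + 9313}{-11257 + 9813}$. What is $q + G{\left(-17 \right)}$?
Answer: $\frac{2721}{1444} \approx 1.8843$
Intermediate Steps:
$q = \frac{1277}{1444}$ ($q = - \frac{1277}{-1444} = \left(-1277\right) \left(- \frac{1}{1444}\right) = \frac{1277}{1444} \approx 0.88435$)
$G{\left(a \right)} = 1$ ($G{\left(a \right)} = \frac{2 a}{2 a} = 2 a \frac{1}{2 a} = 1$)
$q + G{\left(-17 \right)} = \frac{1277}{1444} + 1 = \frac{2721}{1444}$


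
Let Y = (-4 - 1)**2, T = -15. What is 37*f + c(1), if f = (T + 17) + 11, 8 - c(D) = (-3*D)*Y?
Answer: 564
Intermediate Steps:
Y = 25 (Y = (-5)**2 = 25)
c(D) = 8 + 75*D (c(D) = 8 - (-3*D)*25 = 8 - (-75)*D = 8 + 75*D)
f = 13 (f = (-15 + 17) + 11 = 2 + 11 = 13)
37*f + c(1) = 37*13 + (8 + 75*1) = 481 + (8 + 75) = 481 + 83 = 564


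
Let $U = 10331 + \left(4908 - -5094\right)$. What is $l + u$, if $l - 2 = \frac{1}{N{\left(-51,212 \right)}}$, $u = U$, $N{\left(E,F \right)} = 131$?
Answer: $\frac{2663886}{131} \approx 20335.0$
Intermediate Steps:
$U = 20333$ ($U = 10331 + \left(4908 + 5094\right) = 10331 + 10002 = 20333$)
$u = 20333$
$l = \frac{263}{131}$ ($l = 2 + \frac{1}{131} = \frac{263}{131} \approx 2.0076$)
$l + u = \frac{263}{131} + 20333 = \frac{2663886}{131}$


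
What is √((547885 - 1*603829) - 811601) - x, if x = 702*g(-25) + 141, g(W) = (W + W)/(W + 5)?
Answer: -1896 + 7*I*√17705 ≈ -1896.0 + 931.42*I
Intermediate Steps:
g(W) = 2*W/(5 + W) (g(W) = (2*W)/(5 + W) = 2*W/(5 + W))
x = 1896 (x = 702*(2*(-25)/(5 - 25)) + 141 = 702*(2*(-25)/(-20)) + 141 = 702*(2*(-25)*(-1/20)) + 141 = 702*(5/2) + 141 = 1755 + 141 = 1896)
√((547885 - 1*603829) - 811601) - x = √((547885 - 1*603829) - 811601) - 1*1896 = √((547885 - 603829) - 811601) - 1896 = √(-55944 - 811601) - 1896 = √(-867545) - 1896 = 7*I*√17705 - 1896 = -1896 + 7*I*√17705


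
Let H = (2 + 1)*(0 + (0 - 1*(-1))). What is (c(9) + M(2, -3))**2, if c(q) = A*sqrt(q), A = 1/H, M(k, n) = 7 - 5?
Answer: 9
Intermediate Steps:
M(k, n) = 2
H = 3 (H = 3*(0 + (0 + 1)) = 3*(0 + 1) = 3*1 = 3)
A = 1/3 ≈ 0.33333
c(q) = sqrt(q)/3
(c(9) + M(2, -3))**2 = (sqrt(9)/3 + 2)**2 = ((1/3)*3 + 2)**2 = (1 + 2)**2 = 3**2 = 9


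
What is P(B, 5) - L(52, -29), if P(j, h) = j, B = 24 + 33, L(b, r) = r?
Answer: 86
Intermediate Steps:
B = 57
P(B, 5) - L(52, -29) = 57 - 1*(-29) = 57 + 29 = 86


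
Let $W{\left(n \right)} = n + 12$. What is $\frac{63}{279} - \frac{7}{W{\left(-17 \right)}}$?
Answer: $\frac{252}{155} \approx 1.6258$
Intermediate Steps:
$W{\left(n \right)} = 12 + n$
$\frac{63}{279} - \frac{7}{W{\left(-17 \right)}} = \frac{63}{279} - \frac{7}{12 - 17} = 63 \cdot \frac{1}{279} - \frac{7}{-5} = \frac{7}{31} - - \frac{7}{5} = \frac{7}{31} + \frac{7}{5} = \frac{252}{155}$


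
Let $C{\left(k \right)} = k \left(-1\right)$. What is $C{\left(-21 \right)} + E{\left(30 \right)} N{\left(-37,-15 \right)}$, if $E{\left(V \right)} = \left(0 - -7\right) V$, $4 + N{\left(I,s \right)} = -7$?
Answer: $-2289$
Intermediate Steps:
$N{\left(I,s \right)} = -11$ ($N{\left(I,s \right)} = -4 - 7 = -11$)
$C{\left(k \right)} = - k$
$E{\left(V \right)} = 7 V$ ($E{\left(V \right)} = \left(0 + 7\right) V = 7 V$)
$C{\left(-21 \right)} + E{\left(30 \right)} N{\left(-37,-15 \right)} = \left(-1\right) \left(-21\right) + 7 \cdot 30 \left(-11\right) = 21 + 210 \left(-11\right) = 21 - 2310 = -2289$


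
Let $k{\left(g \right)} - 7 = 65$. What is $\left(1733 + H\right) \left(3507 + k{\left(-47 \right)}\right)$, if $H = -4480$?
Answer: $-9831513$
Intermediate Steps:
$k{\left(g \right)} = 72$ ($k{\left(g \right)} = 7 + 65 = 72$)
$\left(1733 + H\right) \left(3507 + k{\left(-47 \right)}\right) = \left(1733 - 4480\right) \left(3507 + 72\right) = \left(-2747\right) 3579 = -9831513$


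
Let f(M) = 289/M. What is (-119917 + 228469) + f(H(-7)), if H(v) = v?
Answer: 759575/7 ≈ 1.0851e+5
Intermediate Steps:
(-119917 + 228469) + f(H(-7)) = (-119917 + 228469) + 289/(-7) = 108552 + 289*(-⅐) = 108552 - 289/7 = 759575/7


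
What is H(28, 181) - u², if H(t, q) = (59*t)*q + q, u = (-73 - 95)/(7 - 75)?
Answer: 86465013/289 ≈ 2.9919e+5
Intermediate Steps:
u = 42/17 (u = -168/(-68) = -168*(-1/68) = 42/17 ≈ 2.4706)
H(t, q) = q + 59*q*t (H(t, q) = 59*q*t + q = q + 59*q*t)
H(28, 181) - u² = 181*(1 + 59*28) - (42/17)² = 181*(1 + 1652) - 1*1764/289 = 181*1653 - 1764/289 = 299193 - 1764/289 = 86465013/289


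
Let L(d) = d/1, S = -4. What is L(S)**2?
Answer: 16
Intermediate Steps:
L(d) = d (L(d) = d*1 = d)
L(S)**2 = (-4)**2 = 16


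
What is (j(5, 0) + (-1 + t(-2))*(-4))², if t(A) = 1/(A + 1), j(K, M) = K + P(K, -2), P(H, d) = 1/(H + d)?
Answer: 1600/9 ≈ 177.78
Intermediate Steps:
j(K, M) = K + 1/(-2 + K) (j(K, M) = K + 1/(K - 2) = K + 1/(-2 + K))
t(A) = 1/(1 + A)
(j(5, 0) + (-1 + t(-2))*(-4))² = ((1 + 5*(-2 + 5))/(-2 + 5) + (-1 + 1/(1 - 2))*(-4))² = ((1 + 5*3)/3 + (-1 + 1/(-1))*(-4))² = ((1 + 15)/3 + (-1 - 1)*(-4))² = ((⅓)*16 - 2*(-4))² = (16/3 + 8)² = (40/3)² = 1600/9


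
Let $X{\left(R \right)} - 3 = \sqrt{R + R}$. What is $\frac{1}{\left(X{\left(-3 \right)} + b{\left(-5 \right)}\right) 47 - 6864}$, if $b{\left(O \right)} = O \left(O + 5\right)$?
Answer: $- \frac{2241}{15070661} - \frac{47 i \sqrt{6}}{45211983} \approx -0.0001487 - 2.5464 \cdot 10^{-6} i$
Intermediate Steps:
$X{\left(R \right)} = 3 + \sqrt{2} \sqrt{R}$ ($X{\left(R \right)} = 3 + \sqrt{R + R} = 3 + \sqrt{2 R} = 3 + \sqrt{2} \sqrt{R}$)
$b{\left(O \right)} = O \left(5 + O\right)$
$\frac{1}{\left(X{\left(-3 \right)} + b{\left(-5 \right)}\right) 47 - 6864} = \frac{1}{\left(\left(3 + \sqrt{2} \sqrt{-3}\right) - 5 \left(5 - 5\right)\right) 47 - 6864} = \frac{1}{\left(\left(3 + \sqrt{2} i \sqrt{3}\right) - 0\right) 47 - 6864} = \frac{1}{\left(\left(3 + i \sqrt{6}\right) + 0\right) 47 - 6864} = \frac{1}{\left(3 + i \sqrt{6}\right) 47 - 6864} = \frac{1}{\left(141 + 47 i \sqrt{6}\right) - 6864} = \frac{1}{-6723 + 47 i \sqrt{6}}$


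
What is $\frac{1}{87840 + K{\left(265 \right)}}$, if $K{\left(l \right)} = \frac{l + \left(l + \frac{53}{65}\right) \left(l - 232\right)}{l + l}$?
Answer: $\frac{650}{57107083} \approx 1.1382 \cdot 10^{-5}$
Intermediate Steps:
$K{\left(l \right)} = \frac{l + \left(-232 + l\right) \left(\frac{53}{65} + l\right)}{2 l}$ ($K{\left(l \right)} = \frac{l + \left(l + 53 \cdot \frac{1}{65}\right) \left(-232 + l\right)}{2 l} = \left(l + \left(l + \frac{53}{65}\right) \left(-232 + l\right)\right) \frac{1}{2 l} = \left(l + \left(\frac{53}{65} + l\right) \left(-232 + l\right)\right) \frac{1}{2 l} = \left(l + \left(-232 + l\right) \left(\frac{53}{65} + l\right)\right) \frac{1}{2 l} = \frac{l + \left(-232 + l\right) \left(\frac{53}{65} + l\right)}{2 l}$)
$\frac{1}{87840 + K{\left(265 \right)}} = \frac{1}{87840 + \frac{-12296 + 265 \left(-14962 + 65 \cdot 265\right)}{130 \cdot 265}} = \frac{1}{87840 + \frac{1}{130} \cdot \frac{1}{265} \left(-12296 + 265 \left(-14962 + 17225\right)\right)} = \frac{1}{87840 + \frac{1}{130} \cdot \frac{1}{265} \left(-12296 + 265 \cdot 2263\right)} = \frac{1}{87840 + \frac{1}{130} \cdot \frac{1}{265} \left(-12296 + 599695\right)} = \frac{1}{87840 + \frac{1}{130} \cdot \frac{1}{265} \cdot 587399} = \frac{1}{87840 + \frac{11083}{650}} = \frac{1}{\frac{57107083}{650}} = \frac{650}{57107083}$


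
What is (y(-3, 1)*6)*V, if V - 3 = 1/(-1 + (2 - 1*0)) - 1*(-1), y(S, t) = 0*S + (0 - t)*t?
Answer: -30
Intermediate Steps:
y(S, t) = -t**2 (y(S, t) = 0 + (-t)*t = 0 - t**2 = -t**2)
V = 5 (V = 3 + (1/(-1 + (2 - 1*0)) - 1*(-1)) = 3 + (1/(-1 + (2 + 0)) + 1) = 3 + (1/(-1 + 2) + 1) = 3 + (1/1 + 1) = 3 + (1 + 1) = 3 + 2 = 5)
(y(-3, 1)*6)*V = (-1*1**2*6)*5 = (-1*1*6)*5 = -1*6*5 = -6*5 = -30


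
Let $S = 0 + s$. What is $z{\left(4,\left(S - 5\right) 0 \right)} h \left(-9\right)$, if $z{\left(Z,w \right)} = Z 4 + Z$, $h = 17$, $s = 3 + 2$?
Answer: $-3060$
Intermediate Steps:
$s = 5$
$S = 5$ ($S = 0 + 5 = 5$)
$z{\left(Z,w \right)} = 5 Z$ ($z{\left(Z,w \right)} = 4 Z + Z = 5 Z$)
$z{\left(4,\left(S - 5\right) 0 \right)} h \left(-9\right) = 5 \cdot 4 \cdot 17 \left(-9\right) = 20 \cdot 17 \left(-9\right) = 340 \left(-9\right) = -3060$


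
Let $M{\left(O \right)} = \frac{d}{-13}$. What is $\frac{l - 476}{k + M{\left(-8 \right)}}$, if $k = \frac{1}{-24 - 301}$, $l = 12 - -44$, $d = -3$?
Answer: $- \frac{68250}{37} \approx -1844.6$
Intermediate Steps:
$l = 56$ ($l = 12 + 44 = 56$)
$k = - \frac{1}{325}$ ($k = \frac{1}{-325} = - \frac{1}{325} \approx -0.0030769$)
$M{\left(O \right)} = \frac{3}{13}$ ($M{\left(O \right)} = - \frac{3}{-13} = \left(-3\right) \left(- \frac{1}{13}\right) = \frac{3}{13}$)
$\frac{l - 476}{k + M{\left(-8 \right)}} = \frac{56 - 476}{- \frac{1}{325} + \frac{3}{13}} = - \frac{420}{\frac{74}{325}} = \left(-420\right) \frac{325}{74} = - \frac{68250}{37}$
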